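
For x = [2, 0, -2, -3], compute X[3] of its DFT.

X[3] = Σ(n=0 to 3) x[n] · ω_4^(3n) where ω_4 = e^(-2πi/4)
= (2)·ω_4^0 + (0)·ω_4^3 + (-2)·ω_4^6 + (-3)·ω_4^9

X[3] = 4+3i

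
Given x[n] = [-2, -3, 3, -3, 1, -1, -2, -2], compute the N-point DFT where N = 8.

X[k] = Σ(n=0 to 7) x[n] · ω_8^(nk)
where ω_8 = e^(-2πi/8)

Computing each X[k]:
X[0] = -9
X[1] = -3.7071-2.8787i
X[2] = -2-1i
X[3] = -2.2929+7.1213i
X[4] = 9
X[5] = -2.2929-7.1213i
X[6] = -2+1i
X[7] = -3.7071+2.8787i

X = [-9, -3.7071-2.8787i, -2-1i, -2.2929+7.1213i, 9, -2.2929-7.1213i, -2+1i, -3.7071+2.8787i]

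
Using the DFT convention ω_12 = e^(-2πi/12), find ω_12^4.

ω_12^4 = e^(-2πi·4/12)
= cos(-2π·4/12) + i·sin(-2π·4/12)
= cos(-8π/12) + i·sin(-8π/12)

ω_12^4 = cos(-8π/12) + i·sin(-8π/12) = -0.5000-0.8660i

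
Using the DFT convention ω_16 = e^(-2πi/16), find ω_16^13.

ω_16^13 = e^(-2πi·13/16)
= cos(-2π·13/16) + i·sin(-2π·13/16)
= cos(-26π/16) + i·sin(-26π/16)

ω_16^13 = cos(-26π/16) + i·sin(-26π/16) = 0.3827+0.9239i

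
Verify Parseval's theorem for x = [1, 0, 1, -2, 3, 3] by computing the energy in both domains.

Time domain:
Σ|x[n]|² = |1|² + |0|² + |1|² + |-2|² + |3|² + |3|² = 24.0000

Frequency domain:
(1/6)Σ|X[k]|² = (1/6)(|6|² + |2.5000+4.3301i|² + |-4.5000+0.8660i|² + |4|² + |-4.5000-0.8660i|² + |2.5000-4.3301i|²) = (1/6)·144.0000 = 24.0000

Both sides agree, confirming Parseval's theorem.

Σ|x[n]|² = (1/N)Σ|X[k]|² = 24.0000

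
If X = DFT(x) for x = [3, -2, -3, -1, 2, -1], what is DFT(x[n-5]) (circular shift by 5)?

Time shift by 5: X_shifted[k] = ω_6^(5k) · X[k]
Shifted x = [-2, -3, -1, 2, -1, 3]

DFT(x[n-5]) = [-2, -3.0000+5.1962i, 1.0000+5.1962i, -6, 1.0000-5.1962i, -3.0000-5.1962i]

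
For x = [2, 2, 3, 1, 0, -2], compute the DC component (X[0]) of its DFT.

X[0] = Σ(n=0 to 5) x[n] · ω_6^0 = Σ x[n]
= (2) + (2) + (3) + (1) + (0) + (-2)

X[0] = 6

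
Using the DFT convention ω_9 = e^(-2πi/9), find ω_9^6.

ω_9^6 = e^(-2πi·6/9)
= cos(-2π·6/9) + i·sin(-2π·6/9)
= cos(-12π/9) + i·sin(-12π/9)

ω_9^6 = cos(-12π/9) + i·sin(-12π/9) = -0.5000+0.8660i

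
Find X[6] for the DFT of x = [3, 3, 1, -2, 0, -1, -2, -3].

X[6] = Σ(n=0 to 7) x[n] · ω_8^(6n) where ω_8 = e^(-2πi/8)
= (3)·ω_8^0 + (3)·ω_8^6 + (1)·ω_8^12 + (-2)·ω_8^18 + (0)·ω_8^24 + (-1)·ω_8^30 + (-2)·ω_8^36 + (-3)·ω_8^42

X[6] = 4+7i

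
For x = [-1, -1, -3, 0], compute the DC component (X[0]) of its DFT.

X[0] = Σ(n=0 to 3) x[n] · ω_4^0 = Σ x[n]
= (-1) + (-1) + (-3) + (0)

X[0] = -5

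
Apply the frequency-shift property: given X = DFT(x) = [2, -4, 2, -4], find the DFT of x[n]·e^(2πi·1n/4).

Modulation property: DFT(ω_4^(-1n)·x[n]) = X[(k-1) mod 4], so circularly shift X by 1 positions.

X[k-1] = [-4, 2, -4, 2]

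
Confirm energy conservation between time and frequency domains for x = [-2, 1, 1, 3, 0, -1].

Time domain:
Σ|x[n]|² = |-2|² + |1|² + |1|² + |3|² + |0|² + |-1|² = 16.0000

Frequency domain:
(1/6)Σ|X[k]|² = (1/6)(|2|² + |-5.5000-2.5981i|² + |0.5000-0.8660i|² + |-4|² + |0.5000+0.8660i|² + |-5.5000+2.5981i|²) = (1/6)·96.0000 = 16.0000

Both sides agree, confirming Parseval's theorem.

Σ|x[n]|² = (1/N)Σ|X[k]|² = 16.0000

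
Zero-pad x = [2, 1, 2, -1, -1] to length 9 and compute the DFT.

Original 5-point DFT: [3, 1.1910-3.6655i, 2.3090+1.6776i, 2.3090-1.6776i, 1.1910+3.6655i]
Zero-padded 9-point DFT provides frequency interpolation.

DFT_9([x, 0, ...]) = [3, 4.5530-1.4044i, 0.0282-3.1777i, 1.7321i, 2.9187+0.8248i, 2.9187-0.8248i, -1.7321i, 0.0282+3.1777i, 4.5530+1.4044i]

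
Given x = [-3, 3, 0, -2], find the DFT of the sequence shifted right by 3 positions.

Time shift by 3: X_shifted[k] = ω_4^(3k) · X[k]
Shifted x = [3, 0, -2, -3]

DFT(x[n-3]) = [-2, 5-3i, 4, 5+3i]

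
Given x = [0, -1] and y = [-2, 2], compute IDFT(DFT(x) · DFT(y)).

(x ⊛ y)[n] = Σ(m=0 to 1) x[m] · y[(n-m) mod 2]

Computing each output sample:
(x ⊛ y)[0] = -2
(x ⊛ y)[1] = 2

x ⊛ y = [-2, 2]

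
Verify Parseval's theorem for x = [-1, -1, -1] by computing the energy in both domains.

Time domain:
Σ|x[n]|² = |-1|² + |-1|² + |-1|² = 3.0000

Frequency domain:
(1/3)Σ|X[k]|² = (1/3)(|-3|² + |0|² + |0|²) = (1/3)·9.0000 = 3.0000

Both sides agree, confirming Parseval's theorem.

Σ|x[n]|² = (1/N)Σ|X[k]|² = 3.0000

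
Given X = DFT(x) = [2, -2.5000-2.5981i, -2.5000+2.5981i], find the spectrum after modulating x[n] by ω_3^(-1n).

Modulation property: DFT(ω_3^(-1n)·x[n]) = X[(k-1) mod 3], so circularly shift X by 1 positions.

X[k-1] = [-2.5000+2.5981i, 2, -2.5000-2.5981i]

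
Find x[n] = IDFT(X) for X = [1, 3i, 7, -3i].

x[n] = (1/4) Σ(k=0 to 3) X[k] · e^(2πikn/4)

Computing each x[n]:
x[0] = 2
x[1] = -3
x[2] = 2
x[3] = 0

x = [2, -3, 2, 0]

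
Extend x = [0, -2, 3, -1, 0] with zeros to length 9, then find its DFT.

Original 5-point DFT: [0, -2.2361-0.4490i, 2.2361+4.9798i, 2.2361-4.9798i, -2.2361+0.4490i]
Zero-padded 9-point DFT provides frequency interpolation.

DFT_9([x, 0, ...]) = [0, -0.5111-0.8028i, -2.6664+0.0775i, -1.5000+4.3301i, 4.6775+3.4784i, 4.6775-3.4784i, -1.5000-4.3301i, -2.6664-0.0775i, -0.5111+0.8028i]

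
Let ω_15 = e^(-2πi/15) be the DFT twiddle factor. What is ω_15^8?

ω_15^8 = e^(-2πi·8/15)
= cos(-2π·8/15) + i·sin(-2π·8/15)
= cos(-16π/15) + i·sin(-16π/15)

ω_15^8 = cos(-16π/15) + i·sin(-16π/15) = -0.9781+0.2079i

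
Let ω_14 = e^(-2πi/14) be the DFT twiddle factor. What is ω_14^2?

ω_14^2 = e^(-2πi·2/14)
= cos(-2π·2/14) + i·sin(-2π·2/14)
= cos(-4π/14) + i·sin(-4π/14)

ω_14^2 = cos(-4π/14) + i·sin(-4π/14) = 0.6235-0.7818i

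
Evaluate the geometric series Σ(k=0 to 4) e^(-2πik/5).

Sum of all nth roots of unity equals 0 for n > 1 (geometric series with r ≠ 1).

0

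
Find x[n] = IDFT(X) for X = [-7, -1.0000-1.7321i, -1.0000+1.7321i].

x[n] = (1/3) Σ(k=0 to 2) X[k] · e^(2πikn/3)

Computing each x[n]:
x[0] = -3
x[1] = -1
x[2] = -3

x = [-3, -1, -3]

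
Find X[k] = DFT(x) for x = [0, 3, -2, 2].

X[k] = Σ(n=0 to 3) x[n] · ω_4^(nk)
where ω_4 = e^(-2πi/4)

Computing each X[k]:
X[0] = 3
X[1] = 2-1i
X[2] = -7
X[3] = 2+1i

X = [3, 2-1i, -7, 2+1i]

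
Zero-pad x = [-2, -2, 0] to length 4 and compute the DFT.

Original 3-point DFT: [-4, -1.0000+1.7321i, -1.0000-1.7321i]
Zero-padded 4-point DFT provides frequency interpolation.

DFT_4([x, 0, ...]) = [-4, -2+2i, 0, -2-2i]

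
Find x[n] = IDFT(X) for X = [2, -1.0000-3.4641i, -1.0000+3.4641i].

x[n] = (1/3) Σ(k=0 to 2) X[k] · e^(2πikn/3)

Computing each x[n]:
x[0] = 0
x[1] = 3
x[2] = -1

x = [0, 3, -1]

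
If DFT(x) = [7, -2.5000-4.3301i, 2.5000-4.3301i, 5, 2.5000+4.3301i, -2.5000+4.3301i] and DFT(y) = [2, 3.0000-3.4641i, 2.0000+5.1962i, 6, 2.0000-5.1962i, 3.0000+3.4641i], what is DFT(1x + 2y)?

By linearity: DFT(1x + 2y) = 1·DFT(x) + 2·DFT(y)
= 1·[7, -2.5000-4.3301i, 2.5000-4.3301i, 5, 2.5000+4.3301i, -2.5000+4.3301i] + 2·[2, 3.0000-3.4641i, 2.0000+5.1962i, 6, 2.0000-5.1962i, 3.0000+3.4641i]

Computing element-wise:
Z[0] = 1·(7) + 2·(2) = 11
Z[1] = 1·(-2.5000-4.3301i) + 2·(3.0000-3.4641i) = 3.5000-11.2583i
Z[2] = 1·(2.5000-4.3301i) + 2·(2.0000+5.1962i) = 6.5000+6.0623i
Z[3] = 1·(5) + 2·(6) = 17
Z[4] = 1·(2.5000+4.3301i) + 2·(2.0000-5.1962i) = 6.5000-6.0623i
Z[5] = 1·(-2.5000+4.3301i) + 2·(3.0000+3.4641i) = 3.5000+11.2583i

DFT(1x + 2y) = 1·X + 2·Y = [11, 3.5000-11.2583i, 6.5000+6.0623i, 17, 6.5000-6.0623i, 3.5000+11.2583i]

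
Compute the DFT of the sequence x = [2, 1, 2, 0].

X[k] = Σ(n=0 to 3) x[n] · ω_4^(nk)
where ω_4 = e^(-2πi/4)

Computing each X[k]:
X[0] = 5
X[1] = -1i
X[2] = 3
X[3] = 1i

X = [5, -1i, 3, 1i]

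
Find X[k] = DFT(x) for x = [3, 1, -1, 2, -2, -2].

X[k] = Σ(n=0 to 5) x[n] · ω_6^(nk)
where ω_6 = e^(-2πi/6)

Computing each X[k]:
X[0] = 1
X[1] = 2.0000-3.4641i
X[2] = 7.0000-1.7321i
X[3] = -1
X[4] = 7.0000+1.7321i
X[5] = 2.0000+3.4641i

X = [1, 2.0000-3.4641i, 7.0000-1.7321i, -1, 7.0000+1.7321i, 2.0000+3.4641i]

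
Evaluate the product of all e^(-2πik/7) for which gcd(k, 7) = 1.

The primitive 7th roots of unity are ω_7^k for k coprime to 7: k ∈ {1, 2, 3, 4, 5, 6}
Their product equals the constant term of the cyclotomic polynomial Φ_7(x) up to sign.
For n ≥ 3, the product of all primitive nth roots of unity is 1. (For n=1 it is 1; for n=2 it is -1.)

1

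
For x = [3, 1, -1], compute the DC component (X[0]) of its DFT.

X[0] = Σ(n=0 to 2) x[n] · ω_3^0 = Σ x[n]
= (3) + (1) + (-1)

X[0] = 3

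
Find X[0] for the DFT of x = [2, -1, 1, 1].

X[0] = Σ(n=0 to 3) x[n] · ω_4^0 = Σ x[n]
= (2) + (-1) + (1) + (1)

X[0] = 3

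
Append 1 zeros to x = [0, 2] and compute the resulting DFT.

Original 2-point DFT: [2, -2]
Zero-padded 3-point DFT provides frequency interpolation.

DFT_3([x, 0, ...]) = [2, -1.0000-1.7321i, -1.0000+1.7321i]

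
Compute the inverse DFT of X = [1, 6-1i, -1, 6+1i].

x[n] = (1/4) Σ(k=0 to 3) X[k] · e^(2πikn/4)

Computing each x[n]:
x[0] = 3
x[1] = 1
x[2] = -3
x[3] = 0

x = [3, 1, -3, 0]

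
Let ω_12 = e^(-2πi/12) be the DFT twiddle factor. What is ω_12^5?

ω_12^5 = e^(-2πi·5/12)
= cos(-2π·5/12) + i·sin(-2π·5/12)
= cos(-10π/12) + i·sin(-10π/12)

ω_12^5 = cos(-10π/12) + i·sin(-10π/12) = -0.8660-0.5000i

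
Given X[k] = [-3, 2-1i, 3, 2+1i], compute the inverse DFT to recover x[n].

x[n] = (1/4) Σ(k=0 to 3) X[k] · e^(2πikn/4)

Computing each x[n]:
x[0] = 1
x[1] = -1
x[2] = -1
x[3] = -2

x = [1, -1, -1, -2]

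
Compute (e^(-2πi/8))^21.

Since ω_8^8 = 1, powers reduce modulo 8.
21 mod 8 = 5
So ω_8^21 = ω_8^5 = e^(-2πi·5/8)

ω_8^21 = ω_8^5 = -0.7071+0.7071i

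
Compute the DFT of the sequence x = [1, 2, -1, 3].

X[k] = Σ(n=0 to 3) x[n] · ω_4^(nk)
where ω_4 = e^(-2πi/4)

Computing each X[k]:
X[0] = 5
X[1] = 2+1i
X[2] = -5
X[3] = 2-1i

X = [5, 2+1i, -5, 2-1i]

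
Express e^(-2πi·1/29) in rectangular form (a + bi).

ω_29^1 = e^(-2πi·1/29)
= cos(-2π·1/29) + i·sin(-2π·1/29)
= cos(-2π/29) + i·sin(-2π/29)

ω_29^1 = cos(-2π/29) + i·sin(-2π/29) = 0.9766-0.2150i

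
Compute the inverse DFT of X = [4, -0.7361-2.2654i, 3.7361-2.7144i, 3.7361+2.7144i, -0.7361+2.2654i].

x[n] = (1/5) Σ(k=0 to 4) X[k] · e^(2πikn/5)

Computing each x[n]:
x[0] = 2
x[1] = 1
x[2] = 1
x[3] = 2
x[4] = -2

x = [2, 1, 1, 2, -2]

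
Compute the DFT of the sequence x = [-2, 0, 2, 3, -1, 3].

X[k] = Σ(n=0 to 5) x[n] · ω_6^(nk)
where ω_6 = e^(-2πi/6)

Computing each X[k]:
X[0] = 5
X[1] = -4
X[2] = -1.0000+5.1962i
X[3] = -7
X[4] = -1.0000-5.1962i
X[5] = -4

X = [5, -4, -1.0000+5.1962i, -7, -1.0000-5.1962i, -4]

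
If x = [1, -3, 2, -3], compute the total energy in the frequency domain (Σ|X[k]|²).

Parseval: Σ|x[n]|² = (1/N)Σ|X[k]|², so Σ|X[k]|² = N·Σ|x[n]|² = 4·23.0000

Σ|X[k]|² = N·Σ|x[n]|² = 4·23.0000 = 92.0000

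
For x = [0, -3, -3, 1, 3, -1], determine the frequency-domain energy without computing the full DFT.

Parseval: Σ|x[n]|² = (1/N)Σ|X[k]|², so Σ|X[k]|² = N·Σ|x[n]|² = 6·29.0000

Σ|X[k]|² = N·Σ|x[n]|² = 6·29.0000 = 174.0000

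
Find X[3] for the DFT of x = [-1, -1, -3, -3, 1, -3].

X[3] = Σ(n=0 to 5) x[n] · ω_6^(3n) where ω_6 = e^(-2πi/6)
= (-1)·ω_6^0 + (-1)·ω_6^3 + (-3)·ω_6^6 + (-3)·ω_6^9 + (1)·ω_6^12 + (-3)·ω_6^15

X[3] = 4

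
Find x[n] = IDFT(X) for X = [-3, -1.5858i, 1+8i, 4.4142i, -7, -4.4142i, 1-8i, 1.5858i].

x[n] = (1/8) Σ(k=0 to 7) X[k] · e^(2πikn/8)

Computing each x[n]:
x[0] = -1
x[1] = -2
x[2] = 0
x[3] = 2
x[4] = -1
x[5] = -1
x[6] = -3
x[7] = 3

x = [-1, -2, 0, 2, -1, -1, -3, 3]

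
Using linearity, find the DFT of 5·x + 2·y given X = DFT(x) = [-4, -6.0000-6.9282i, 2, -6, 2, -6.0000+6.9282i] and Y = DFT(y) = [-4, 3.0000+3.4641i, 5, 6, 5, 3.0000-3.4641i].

By linearity: DFT(5x + 2y) = 5·DFT(x) + 2·DFT(y)
= 5·[-4, -6.0000-6.9282i, 2, -6, 2, -6.0000+6.9282i] + 2·[-4, 3.0000+3.4641i, 5, 6, 5, 3.0000-3.4641i]

Computing element-wise:
Z[0] = 5·(-4) + 2·(-4) = -28
Z[1] = 5·(-6.0000-6.9282i) + 2·(3.0000+3.4641i) = -24.0000-27.7128i
Z[2] = 5·(2) + 2·(5) = 20
Z[3] = 5·(-6) + 2·(6) = -18
Z[4] = 5·(2) + 2·(5) = 20
Z[5] = 5·(-6.0000+6.9282i) + 2·(3.0000-3.4641i) = -24.0000+27.7128i

DFT(5x + 2y) = 5·X + 2·Y = [-28, -24.0000-27.7128i, 20, -18, 20, -24.0000+27.7128i]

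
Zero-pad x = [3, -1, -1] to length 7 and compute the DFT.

Original 3-point DFT: [1, 4, 4]
Zero-padded 7-point DFT provides frequency interpolation.

DFT_7([x, 0, ...]) = [1, 2.5990+1.7568i, 4.1235+0.5410i, 3.2775-0.3479i, 3.2775+0.3479i, 4.1235-0.5410i, 2.5990-1.7568i]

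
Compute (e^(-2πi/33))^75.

Since ω_33^33 = 1, powers reduce modulo 33.
75 mod 33 = 9
So ω_33^75 = ω_33^9 = e^(-2πi·9/33)

ω_33^75 = ω_33^9 = -0.1423-0.9898i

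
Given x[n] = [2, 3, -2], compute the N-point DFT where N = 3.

X[k] = Σ(n=0 to 2) x[n] · ω_3^(nk)
where ω_3 = e^(-2πi/3)

Computing each X[k]:
X[0] = 3
X[1] = 1.5000-4.3301i
X[2] = 1.5000+4.3301i

X = [3, 1.5000-4.3301i, 1.5000+4.3301i]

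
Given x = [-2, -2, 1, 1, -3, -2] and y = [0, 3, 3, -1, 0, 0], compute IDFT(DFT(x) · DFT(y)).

(x ⊛ y)[n] = Σ(m=0 to 5) x[m] · y[(n-m) mod 6]

Computing each output sample:
(x ⊛ y)[0] = -16
(x ⊛ y)[1] = -9
(x ⊛ y)[2] = -10
(x ⊛ y)[3] = -1
(x ⊛ y)[4] = 8
(x ⊛ y)[5] = -7

x ⊛ y = [-16, -9, -10, -1, 8, -7]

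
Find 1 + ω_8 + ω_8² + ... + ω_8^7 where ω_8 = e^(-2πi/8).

Sum of all nth roots of unity equals 0 for n > 1 (geometric series with r ≠ 1).

0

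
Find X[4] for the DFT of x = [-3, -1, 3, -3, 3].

X[4] = Σ(n=0 to 4) x[n] · ω_5^(4n) where ω_5 = e^(-2πi/5)
= (-3)·ω_5^0 + (-1)·ω_5^4 + (3)·ω_5^8 + (-3)·ω_5^12 + (3)·ω_5^16

X[4] = -2.3820-0.2775i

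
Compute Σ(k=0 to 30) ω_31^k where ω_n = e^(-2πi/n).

Sum of all nth roots of unity equals 0 for n > 1 (geometric series with r ≠ 1).

0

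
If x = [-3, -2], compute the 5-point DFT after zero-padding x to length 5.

Original 2-point DFT: [-5, -1]
Zero-padded 5-point DFT provides frequency interpolation.

DFT_5([x, 0, ...]) = [-5, -3.6180+1.9021i, -1.3820+1.1756i, -1.3820-1.1756i, -3.6180-1.9021i]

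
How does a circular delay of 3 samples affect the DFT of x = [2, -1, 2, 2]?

Time shift by 3: X_shifted[k] = ω_4^(3k) · X[k]
Shifted x = [-1, 2, 2, 2]

DFT(x[n-3]) = [5, -3, -3, -3]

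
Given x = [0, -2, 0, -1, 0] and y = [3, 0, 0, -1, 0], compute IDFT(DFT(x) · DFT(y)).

(x ⊛ y)[n] = Σ(m=0 to 4) x[m] · y[(n-m) mod 5]

Computing each output sample:
(x ⊛ y)[0] = 0
(x ⊛ y)[1] = -5
(x ⊛ y)[2] = 0
(x ⊛ y)[3] = -3
(x ⊛ y)[4] = 2

x ⊛ y = [0, -5, 0, -3, 2]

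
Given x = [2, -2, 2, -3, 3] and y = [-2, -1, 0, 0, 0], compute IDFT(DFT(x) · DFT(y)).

(x ⊛ y)[n] = Σ(m=0 to 4) x[m] · y[(n-m) mod 5]

Computing each output sample:
(x ⊛ y)[0] = -7
(x ⊛ y)[1] = 2
(x ⊛ y)[2] = -2
(x ⊛ y)[3] = 4
(x ⊛ y)[4] = -3

x ⊛ y = [-7, 2, -2, 4, -3]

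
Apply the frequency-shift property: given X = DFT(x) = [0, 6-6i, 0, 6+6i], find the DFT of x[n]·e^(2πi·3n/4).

Modulation property: DFT(ω_4^(-3n)·x[n]) = X[(k-3) mod 4], so circularly shift X by 3 positions.

X[k-3] = [6-6i, 0, 6+6i, 0]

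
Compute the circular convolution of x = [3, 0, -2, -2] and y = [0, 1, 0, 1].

(x ⊛ y)[n] = Σ(m=0 to 3) x[m] · y[(n-m) mod 4]

Computing each output sample:
(x ⊛ y)[0] = -2
(x ⊛ y)[1] = 1
(x ⊛ y)[2] = -2
(x ⊛ y)[3] = 1

x ⊛ y = [-2, 1, -2, 1]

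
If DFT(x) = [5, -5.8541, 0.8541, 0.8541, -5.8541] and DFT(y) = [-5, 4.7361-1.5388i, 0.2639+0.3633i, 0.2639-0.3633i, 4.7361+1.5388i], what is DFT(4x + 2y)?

By linearity: DFT(4x + 2y) = 4·DFT(x) + 2·DFT(y)
= 4·[5, -5.8541, 0.8541, 0.8541, -5.8541] + 2·[-5, 4.7361-1.5388i, 0.2639+0.3633i, 0.2639-0.3633i, 4.7361+1.5388i]

Computing element-wise:
Z[0] = 4·(5) + 2·(-5) = 10
Z[1] = 4·(-5.8541) + 2·(4.7361-1.5388i) = -13.9442-3.0776i
Z[2] = 4·(0.8541) + 2·(0.2639+0.3633i) = 3.9442+0.7266i
Z[3] = 4·(0.8541) + 2·(0.2639-0.3633i) = 3.9442-0.7266i
Z[4] = 4·(-5.8541) + 2·(4.7361+1.5388i) = -13.9442+3.0776i

DFT(4x + 2y) = 4·X + 2·Y = [10, -13.9442-3.0776i, 3.9442+0.7266i, 3.9442-0.7266i, -13.9442+3.0776i]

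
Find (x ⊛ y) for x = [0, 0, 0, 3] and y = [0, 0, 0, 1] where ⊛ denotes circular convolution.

(x ⊛ y)[n] = Σ(m=0 to 3) x[m] · y[(n-m) mod 4]

Computing each output sample:
(x ⊛ y)[0] = 0
(x ⊛ y)[1] = 0
(x ⊛ y)[2] = 3
(x ⊛ y)[3] = 0

x ⊛ y = [0, 0, 3, 0]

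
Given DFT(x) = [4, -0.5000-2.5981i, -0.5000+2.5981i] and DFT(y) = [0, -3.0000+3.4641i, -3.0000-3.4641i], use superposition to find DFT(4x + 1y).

By linearity: DFT(4x + 1y) = 4·DFT(x) + 1·DFT(y)
= 4·[4, -0.5000-2.5981i, -0.5000+2.5981i] + 1·[0, -3.0000+3.4641i, -3.0000-3.4641i]

Computing element-wise:
Z[0] = 4·(4) + 1·(0) = 16
Z[1] = 4·(-0.5000-2.5981i) + 1·(-3.0000+3.4641i) = -5.0000-6.9283i
Z[2] = 4·(-0.5000+2.5981i) + 1·(-3.0000-3.4641i) = -5.0000+6.9283i

DFT(4x + 1y) = 4·X + 1·Y = [16, -5.0000-6.9283i, -5.0000+6.9283i]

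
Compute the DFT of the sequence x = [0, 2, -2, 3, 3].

X[k] = Σ(n=0 to 4) x[n] · ω_5^(nk)
where ω_5 = e^(-2πi/5)

Computing each X[k]:
X[0] = 6
X[1] = 0.7361+3.8900i
X[2] = -3.7361-4.1675i
X[3] = -3.7361+4.1675i
X[4] = 0.7361-3.8900i

X = [6, 0.7361+3.8900i, -3.7361-4.1675i, -3.7361+4.1675i, 0.7361-3.8900i]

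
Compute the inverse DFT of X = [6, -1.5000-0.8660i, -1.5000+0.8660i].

x[n] = (1/3) Σ(k=0 to 2) X[k] · e^(2πikn/3)

Computing each x[n]:
x[0] = 1
x[1] = 3
x[2] = 2

x = [1, 3, 2]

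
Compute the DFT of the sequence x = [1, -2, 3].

X[k] = Σ(n=0 to 2) x[n] · ω_3^(nk)
where ω_3 = e^(-2πi/3)

Computing each X[k]:
X[0] = 2
X[1] = 0.5000+4.3301i
X[2] = 0.5000-4.3301i

X = [2, 0.5000+4.3301i, 0.5000-4.3301i]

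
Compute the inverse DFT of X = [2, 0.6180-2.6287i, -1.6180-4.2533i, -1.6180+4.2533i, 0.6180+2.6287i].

x[n] = (1/5) Σ(k=0 to 4) X[k] · e^(2πikn/5)

Computing each x[n]:
x[0] = 0
x[1] = 3
x[2] = -1
x[3] = 1
x[4] = -1

x = [0, 3, -1, 1, -1]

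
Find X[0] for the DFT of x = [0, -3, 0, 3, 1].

X[0] = Σ(n=0 to 4) x[n] · ω_5^0 = Σ x[n]
= (0) + (-3) + (0) + (3) + (1)

X[0] = 1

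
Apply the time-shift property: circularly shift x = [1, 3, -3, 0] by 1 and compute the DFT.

Time shift by 1: X_shifted[k] = ω_4^(1k) · X[k]
Shifted x = [0, 1, 3, -3]

DFT(x[n-1]) = [1, -3-4i, 5, -3+4i]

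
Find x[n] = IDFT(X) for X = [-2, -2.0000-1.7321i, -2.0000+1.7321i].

x[n] = (1/3) Σ(k=0 to 2) X[k] · e^(2πikn/3)

Computing each x[n]:
x[0] = -2
x[1] = 1
x[2] = -1

x = [-2, 1, -1]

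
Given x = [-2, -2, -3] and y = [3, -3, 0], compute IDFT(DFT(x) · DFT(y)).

(x ⊛ y)[n] = Σ(m=0 to 2) x[m] · y[(n-m) mod 3]

Computing each output sample:
(x ⊛ y)[0] = 3
(x ⊛ y)[1] = 0
(x ⊛ y)[2] = -3

x ⊛ y = [3, 0, -3]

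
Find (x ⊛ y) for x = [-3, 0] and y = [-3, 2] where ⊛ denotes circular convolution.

(x ⊛ y)[n] = Σ(m=0 to 1) x[m] · y[(n-m) mod 2]

Computing each output sample:
(x ⊛ y)[0] = 9
(x ⊛ y)[1] = -6

x ⊛ y = [9, -6]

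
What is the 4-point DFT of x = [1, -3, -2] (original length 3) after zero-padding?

Original 3-point DFT: [-4, 3.5000+0.8660i, 3.5000-0.8660i]
Zero-padded 4-point DFT provides frequency interpolation.

DFT_4([x, 0, ...]) = [-4, 3+3i, 2, 3-3i]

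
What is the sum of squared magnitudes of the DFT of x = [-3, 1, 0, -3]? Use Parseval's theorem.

Parseval: Σ|x[n]|² = (1/N)Σ|X[k]|², so Σ|X[k]|² = N·Σ|x[n]|² = 4·19.0000

Σ|X[k]|² = N·Σ|x[n]|² = 4·19.0000 = 76.0000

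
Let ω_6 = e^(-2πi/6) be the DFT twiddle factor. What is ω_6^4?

ω_6^4 = e^(-2πi·4/6)
= cos(-2π·4/6) + i·sin(-2π·4/6)
= cos(-8π/6) + i·sin(-8π/6)

ω_6^4 = cos(-8π/6) + i·sin(-8π/6) = -0.5000+0.8660i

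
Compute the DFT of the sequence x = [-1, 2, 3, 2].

X[k] = Σ(n=0 to 3) x[n] · ω_4^(nk)
where ω_4 = e^(-2πi/4)

Computing each X[k]:
X[0] = 6
X[1] = -4
X[2] = -2
X[3] = -4

X = [6, -4, -2, -4]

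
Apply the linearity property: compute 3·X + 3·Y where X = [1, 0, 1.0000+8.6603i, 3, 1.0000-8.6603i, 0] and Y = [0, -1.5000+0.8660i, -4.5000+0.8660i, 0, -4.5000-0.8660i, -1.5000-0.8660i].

By linearity: DFT(3x + 3y) = 3·DFT(x) + 3·DFT(y)
= 3·[1, 0, 1.0000+8.6603i, 3, 1.0000-8.6603i, 0] + 3·[0, -1.5000+0.8660i, -4.5000+0.8660i, 0, -4.5000-0.8660i, -1.5000-0.8660i]

Computing element-wise:
Z[0] = 3·(1) + 3·(0) = 3
Z[1] = 3·(0) + 3·(-1.5000+0.8660i) = -4.5000+2.5980i
Z[2] = 3·(1.0000+8.6603i) + 3·(-4.5000+0.8660i) = -10.5000+28.5789i
Z[3] = 3·(3) + 3·(0) = 9
Z[4] = 3·(1.0000-8.6603i) + 3·(-4.5000-0.8660i) = -10.5000-28.5789i
Z[5] = 3·(0) + 3·(-1.5000-0.8660i) = -4.5000-2.5980i

DFT(3x + 3y) = 3·X + 3·Y = [3, -4.5000+2.5980i, -10.5000+28.5789i, 9, -10.5000-28.5789i, -4.5000-2.5980i]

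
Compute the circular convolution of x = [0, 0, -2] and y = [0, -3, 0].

(x ⊛ y)[n] = Σ(m=0 to 2) x[m] · y[(n-m) mod 3]

Computing each output sample:
(x ⊛ y)[0] = 6
(x ⊛ y)[1] = 0
(x ⊛ y)[2] = 0

x ⊛ y = [6, 0, 0]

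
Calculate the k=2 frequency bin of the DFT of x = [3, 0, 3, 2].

X[2] = Σ(n=0 to 3) x[n] · ω_4^(2n) where ω_4 = e^(-2πi/4)
= (3)·ω_4^0 + (0)·ω_4^2 + (3)·ω_4^4 + (2)·ω_4^6

X[2] = 4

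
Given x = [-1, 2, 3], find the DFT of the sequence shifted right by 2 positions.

Time shift by 2: X_shifted[k] = ω_3^(2k) · X[k]
Shifted x = [2, 3, -1]

DFT(x[n-2]) = [4, 1.0000-3.4641i, 1.0000+3.4641i]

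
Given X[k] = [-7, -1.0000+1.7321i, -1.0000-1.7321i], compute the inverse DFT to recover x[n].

x[n] = (1/3) Σ(k=0 to 2) X[k] · e^(2πikn/3)

Computing each x[n]:
x[0] = -3
x[1] = -3
x[2] = -1

x = [-3, -3, -1]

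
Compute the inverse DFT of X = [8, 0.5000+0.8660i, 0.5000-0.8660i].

x[n] = (1/3) Σ(k=0 to 2) X[k] · e^(2πikn/3)

Computing each x[n]:
x[0] = 3
x[1] = 2
x[2] = 3

x = [3, 2, 3]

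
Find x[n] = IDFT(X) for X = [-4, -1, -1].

x[n] = (1/3) Σ(k=0 to 2) X[k] · e^(2πikn/3)

Computing each x[n]:
x[0] = -2
x[1] = -1
x[2] = -1

x = [-2, -1, -1]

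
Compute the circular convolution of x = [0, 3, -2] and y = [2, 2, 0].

(x ⊛ y)[n] = Σ(m=0 to 2) x[m] · y[(n-m) mod 3]

Computing each output sample:
(x ⊛ y)[0] = -4
(x ⊛ y)[1] = 6
(x ⊛ y)[2] = 2

x ⊛ y = [-4, 6, 2]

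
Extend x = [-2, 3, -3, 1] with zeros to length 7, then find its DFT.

Original 4-point DFT: [-1, 1-2i, -9, 1+2i]
Zero-padded 7-point DFT provides frequency interpolation.

DFT_7([x, 0, ...]) = [-1, -0.3629+0.1454i, 0.6588-3.4446i, -6.7959-4.6221i, -6.7959+4.6221i, 0.6588+3.4446i, -0.3629-0.1454i]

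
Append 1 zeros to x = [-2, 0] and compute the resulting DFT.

Original 2-point DFT: [-2, -2]
Zero-padded 3-point DFT provides frequency interpolation.

DFT_3([x, 0, ...]) = [-2, -2, -2]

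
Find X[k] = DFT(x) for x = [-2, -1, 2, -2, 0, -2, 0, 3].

X[k] = Σ(n=0 to 7) x[n] · ω_8^(nk)
where ω_8 = e^(-2πi/8)

Computing each X[k]:
X[0] = -2
X[1] = 2.2426+0.8284i
X[2] = -4+4i
X[3] = -6.2426+4.8284i
X[4] = 2
X[5] = -6.2426-4.8284i
X[6] = -4-4i
X[7] = 2.2426-0.8284i

X = [-2, 2.2426+0.8284i, -4+4i, -6.2426+4.8284i, 2, -6.2426-4.8284i, -4-4i, 2.2426-0.8284i]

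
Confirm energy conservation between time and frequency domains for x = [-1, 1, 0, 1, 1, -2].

Time domain:
Σ|x[n]|² = |-1|² + |1|² + |0|² + |1|² + |1|² + |-2|² = 8.0000

Frequency domain:
(1/6)Σ|X[k]|² = (1/6)(|0|² + |-3.0000-1.7321i|² + |-3.4641i|² + |0|² + |3.4641i|² + |-3.0000+1.7321i|²) = (1/6)·48.0000 = 8.0000

Both sides agree, confirming Parseval's theorem.

Σ|x[n]|² = (1/N)Σ|X[k]|² = 8.0000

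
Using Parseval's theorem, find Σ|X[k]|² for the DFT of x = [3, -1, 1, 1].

Parseval: Σ|x[n]|² = (1/N)Σ|X[k]|², so Σ|X[k]|² = N·Σ|x[n]|² = 4·12.0000

Σ|X[k]|² = N·Σ|x[n]|² = 4·12.0000 = 48.0000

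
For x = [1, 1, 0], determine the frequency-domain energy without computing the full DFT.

Parseval: Σ|x[n]|² = (1/N)Σ|X[k]|², so Σ|X[k]|² = N·Σ|x[n]|² = 3·2.0000

Σ|X[k]|² = N·Σ|x[n]|² = 3·2.0000 = 6.0000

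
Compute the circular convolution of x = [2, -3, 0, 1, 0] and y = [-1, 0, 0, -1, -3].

(x ⊛ y)[n] = Σ(m=0 to 4) x[m] · y[(n-m) mod 5]

Computing each output sample:
(x ⊛ y)[0] = 7
(x ⊛ y)[1] = 2
(x ⊛ y)[2] = -3
(x ⊛ y)[3] = -3
(x ⊛ y)[4] = -3

x ⊛ y = [7, 2, -3, -3, -3]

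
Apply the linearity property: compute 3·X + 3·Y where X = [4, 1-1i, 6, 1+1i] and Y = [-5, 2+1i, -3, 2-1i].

By linearity: DFT(3x + 3y) = 3·DFT(x) + 3·DFT(y)
= 3·[4, 1-1i, 6, 1+1i] + 3·[-5, 2+1i, -3, 2-1i]

Computing element-wise:
Z[0] = 3·(4) + 3·(-5) = -3
Z[1] = 3·(1-1i) + 3·(2+1i) = 9
Z[2] = 3·(6) + 3·(-3) = 9
Z[3] = 3·(1+1i) + 3·(2-1i) = 9

DFT(3x + 3y) = 3·X + 3·Y = [-3, 9, 9, 9]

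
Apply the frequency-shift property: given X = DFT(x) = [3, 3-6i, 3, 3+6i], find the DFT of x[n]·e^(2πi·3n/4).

Modulation property: DFT(ω_4^(-3n)·x[n]) = X[(k-3) mod 4], so circularly shift X by 3 positions.

X[k-3] = [3-6i, 3, 3+6i, 3]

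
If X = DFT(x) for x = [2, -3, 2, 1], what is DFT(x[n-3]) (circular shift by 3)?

Time shift by 3: X_shifted[k] = ω_4^(3k) · X[k]
Shifted x = [-3, 2, 1, 2]

DFT(x[n-3]) = [2, -4, -6, -4]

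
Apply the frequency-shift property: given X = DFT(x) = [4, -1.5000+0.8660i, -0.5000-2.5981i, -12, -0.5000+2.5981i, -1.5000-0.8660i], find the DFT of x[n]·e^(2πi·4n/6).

Modulation property: DFT(ω_6^(-4n)·x[n]) = X[(k-4) mod 6], so circularly shift X by 4 positions.

X[k-4] = [-0.5000-2.5981i, -12, -0.5000+2.5981i, -1.5000-0.8660i, 4, -1.5000+0.8660i]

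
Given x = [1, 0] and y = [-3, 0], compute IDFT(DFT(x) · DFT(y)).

(x ⊛ y)[n] = Σ(m=0 to 1) x[m] · y[(n-m) mod 2]

Computing each output sample:
(x ⊛ y)[0] = -3
(x ⊛ y)[1] = 0

x ⊛ y = [-3, 0]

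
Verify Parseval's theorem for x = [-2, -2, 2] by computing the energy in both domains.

Time domain:
Σ|x[n]|² = |-2|² + |-2|² + |2|² = 12.0000

Frequency domain:
(1/3)Σ|X[k]|² = (1/3)(|-2|² + |-2.0000+3.4641i|² + |-2.0000-3.4641i|²) = (1/3)·36.0000 = 12.0000

Both sides agree, confirming Parseval's theorem.

Σ|x[n]|² = (1/N)Σ|X[k]|² = 12.0000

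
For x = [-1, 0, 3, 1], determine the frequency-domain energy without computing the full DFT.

Parseval: Σ|x[n]|² = (1/N)Σ|X[k]|², so Σ|X[k]|² = N·Σ|x[n]|² = 4·11.0000

Σ|X[k]|² = N·Σ|x[n]|² = 4·11.0000 = 44.0000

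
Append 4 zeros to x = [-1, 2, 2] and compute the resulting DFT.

Original 3-point DFT: [3, -3, -3]
Zero-padded 7-point DFT provides frequency interpolation.

DFT_7([x, 0, ...]) = [3, -0.1981-3.5135i, -3.2470-1.0821i, -1.5550+0.6959i, -1.5550-0.6959i, -3.2470+1.0821i, -0.1981+3.5135i]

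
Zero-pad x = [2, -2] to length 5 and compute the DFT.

Original 2-point DFT: [0, 4]
Zero-padded 5-point DFT provides frequency interpolation.

DFT_5([x, 0, ...]) = [0, 1.3820+1.9021i, 3.6180+1.1756i, 3.6180-1.1756i, 1.3820-1.9021i]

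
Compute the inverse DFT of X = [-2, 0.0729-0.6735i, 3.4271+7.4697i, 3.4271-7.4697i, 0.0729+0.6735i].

x[n] = (1/5) Σ(k=0 to 4) X[k] · e^(2πikn/5)

Computing each x[n]:
x[0] = 1
x[1] = -3
x[2] = 3
x[3] = -3
x[4] = 0

x = [1, -3, 3, -3, 0]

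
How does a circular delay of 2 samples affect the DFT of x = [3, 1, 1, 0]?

Time shift by 2: X_shifted[k] = ω_4^(2k) · X[k]
Shifted x = [1, 0, 3, 1]

DFT(x[n-2]) = [5, -2+1i, 3, -2-1i]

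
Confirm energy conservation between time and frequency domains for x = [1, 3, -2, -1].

Time domain:
Σ|x[n]|² = |1|² + |3|² + |-2|² + |-1|² = 15.0000

Frequency domain:
(1/4)Σ|X[k]|² = (1/4)(|1|² + |3-4i|² + |-3|² + |3+4i|²) = (1/4)·60.0000 = 15.0000

Both sides agree, confirming Parseval's theorem.

Σ|x[n]|² = (1/N)Σ|X[k]|² = 15.0000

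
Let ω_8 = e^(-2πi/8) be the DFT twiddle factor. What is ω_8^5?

ω_8^5 = e^(-2πi·5/8)
= cos(-2π·5/8) + i·sin(-2π·5/8)
= cos(-10π/8) + i·sin(-10π/8)

ω_8^5 = cos(-10π/8) + i·sin(-10π/8) = -0.7071+0.7071i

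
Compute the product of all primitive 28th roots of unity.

The primitive 28th roots of unity are ω_28^k for k coprime to 28: k ∈ {1, 3, 5, 9, 11, 13, 15, 17, 19, 23, 25, 27}
Their product equals the constant term of the cyclotomic polynomial Φ_28(x) up to sign.
For n ≥ 3, the product of all primitive nth roots of unity is 1. (For n=1 it is 1; for n=2 it is -1.)

1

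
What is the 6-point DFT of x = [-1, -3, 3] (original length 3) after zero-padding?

Original 3-point DFT: [-1, -1.0000+5.1962i, -1.0000-5.1962i]
Zero-padded 6-point DFT provides frequency interpolation.

DFT_6([x, 0, ...]) = [-1, -4, -1.0000+5.1962i, 5, -1.0000-5.1962i, -4]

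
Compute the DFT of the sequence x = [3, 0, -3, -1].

X[k] = Σ(n=0 to 3) x[n] · ω_4^(nk)
where ω_4 = e^(-2πi/4)

Computing each X[k]:
X[0] = -1
X[1] = 6-1i
X[2] = 1
X[3] = 6+1i

X = [-1, 6-1i, 1, 6+1i]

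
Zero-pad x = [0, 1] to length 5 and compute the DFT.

Original 2-point DFT: [1, -1]
Zero-padded 5-point DFT provides frequency interpolation.

DFT_5([x, 0, ...]) = [1, 0.3090-0.9511i, -0.8090-0.5878i, -0.8090+0.5878i, 0.3090+0.9511i]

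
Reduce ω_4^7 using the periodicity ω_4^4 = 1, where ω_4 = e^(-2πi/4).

Since ω_4^4 = 1, powers reduce modulo 4.
7 mod 4 = 3
So ω_4^7 = ω_4^3 = e^(-2πi·3/4)

ω_4^7 = ω_4^3 = 1i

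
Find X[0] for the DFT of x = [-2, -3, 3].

X[0] = Σ(n=0 to 2) x[n] · ω_3^0 = Σ x[n]
= (-2) + (-3) + (3)

X[0] = -2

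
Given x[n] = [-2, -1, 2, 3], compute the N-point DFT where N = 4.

X[k] = Σ(n=0 to 3) x[n] · ω_4^(nk)
where ω_4 = e^(-2πi/4)

Computing each X[k]:
X[0] = 2
X[1] = -4+4i
X[2] = -2
X[3] = -4-4i

X = [2, -4+4i, -2, -4-4i]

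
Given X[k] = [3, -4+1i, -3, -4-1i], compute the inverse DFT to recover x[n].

x[n] = (1/4) Σ(k=0 to 3) X[k] · e^(2πikn/4)

Computing each x[n]:
x[0] = -2
x[1] = 1
x[2] = 2
x[3] = 2

x = [-2, 1, 2, 2]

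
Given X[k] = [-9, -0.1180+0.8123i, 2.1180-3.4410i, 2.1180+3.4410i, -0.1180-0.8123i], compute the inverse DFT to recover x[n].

x[n] = (1/5) Σ(k=0 to 4) X[k] · e^(2πikn/5)

Computing each x[n]:
x[0] = -1
x[1] = -2
x[2] = -3
x[3] = 0
x[4] = -3

x = [-1, -2, -3, 0, -3]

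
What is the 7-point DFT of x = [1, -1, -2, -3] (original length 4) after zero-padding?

Original 4-point DFT: [-5, 3-2i, 3, 3+2i]
Zero-padded 7-point DFT provides frequency interpolation.

DFT_7([x, 0, ...]) = [-5, 3.5245+4.0333i, 1.1540-2.2383i, 1.3216+1.7950i, 1.3216-1.7950i, 1.1540+2.2383i, 3.5245-4.0333i]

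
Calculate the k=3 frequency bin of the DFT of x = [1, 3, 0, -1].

X[3] = Σ(n=0 to 3) x[n] · ω_4^(3n) where ω_4 = e^(-2πi/4)
= (1)·ω_4^0 + (3)·ω_4^3 + (0)·ω_4^6 + (-1)·ω_4^9

X[3] = 1+4i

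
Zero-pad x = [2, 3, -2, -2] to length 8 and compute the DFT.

Original 4-point DFT: [1, 4-5i, -1, 4+5i]
Zero-padded 8-point DFT provides frequency interpolation.

DFT_8([x, 0, ...]) = [1, 5.5355+1.2929i, 4-5i, -1.5355-2.7071i, -1, -1.5355+2.7071i, 4+5i, 5.5355-1.2929i]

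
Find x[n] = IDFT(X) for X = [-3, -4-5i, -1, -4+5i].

x[n] = (1/4) Σ(k=0 to 3) X[k] · e^(2πikn/4)

Computing each x[n]:
x[0] = -3
x[1] = 2
x[2] = 1
x[3] = -3

x = [-3, 2, 1, -3]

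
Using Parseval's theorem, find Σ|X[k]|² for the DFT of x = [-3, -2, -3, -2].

Parseval: Σ|x[n]|² = (1/N)Σ|X[k]|², so Σ|X[k]|² = N·Σ|x[n]|² = 4·26.0000

Σ|X[k]|² = N·Σ|x[n]|² = 4·26.0000 = 104.0000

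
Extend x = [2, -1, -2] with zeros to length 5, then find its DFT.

Original 3-point DFT: [-1, 3.5000-0.8660i, 3.5000+0.8660i]
Zero-padded 5-point DFT provides frequency interpolation.

DFT_5([x, 0, ...]) = [-1, 3.3090+2.1266i, 2.1910-1.3143i, 2.1910+1.3143i, 3.3090-2.1266i]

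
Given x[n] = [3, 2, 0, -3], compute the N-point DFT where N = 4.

X[k] = Σ(n=0 to 3) x[n] · ω_4^(nk)
where ω_4 = e^(-2πi/4)

Computing each X[k]:
X[0] = 2
X[1] = 3-5i
X[2] = 4
X[3] = 3+5i

X = [2, 3-5i, 4, 3+5i]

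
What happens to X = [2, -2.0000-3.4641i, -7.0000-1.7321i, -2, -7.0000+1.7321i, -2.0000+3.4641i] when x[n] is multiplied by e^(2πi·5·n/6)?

Modulation property: DFT(ω_6^(-5n)·x[n]) = X[(k-5) mod 6], so circularly shift X by 5 positions.

X[k-5] = [-2.0000-3.4641i, -7.0000-1.7321i, -2, -7.0000+1.7321i, -2.0000+3.4641i, 2]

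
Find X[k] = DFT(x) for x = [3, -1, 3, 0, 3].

X[k] = Σ(n=0 to 4) x[n] · ω_5^(nk)
where ω_5 = e^(-2πi/5)

Computing each X[k]:
X[0] = 8
X[1] = 1.1910+2.0409i
X[2] = 2.3090+5.2043i
X[3] = 2.3090-5.2043i
X[4] = 1.1910-2.0409i

X = [8, 1.1910+2.0409i, 2.3090+5.2043i, 2.3090-5.2043i, 1.1910-2.0409i]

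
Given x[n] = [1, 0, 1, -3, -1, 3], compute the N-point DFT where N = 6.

X[k] = Σ(n=0 to 5) x[n] · ω_6^(nk)
where ω_6 = e^(-2πi/6)

Computing each X[k]:
X[0] = 1
X[1] = 5.5000+0.8660i
X[2] = -3.5000+4.3301i
X[3] = 1
X[4] = -3.5000-4.3301i
X[5] = 5.5000-0.8660i

X = [1, 5.5000+0.8660i, -3.5000+4.3301i, 1, -3.5000-4.3301i, 5.5000-0.8660i]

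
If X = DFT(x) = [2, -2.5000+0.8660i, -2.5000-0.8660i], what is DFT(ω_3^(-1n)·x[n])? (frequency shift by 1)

Modulation property: DFT(ω_3^(-1n)·x[n]) = X[(k-1) mod 3], so circularly shift X by 1 positions.

X[k-1] = [-2.5000-0.8660i, 2, -2.5000+0.8660i]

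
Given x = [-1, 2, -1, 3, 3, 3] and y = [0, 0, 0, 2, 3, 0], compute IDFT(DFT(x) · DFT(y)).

(x ⊛ y)[n] = Σ(m=0 to 5) x[m] · y[(n-m) mod 6]

Computing each output sample:
(x ⊛ y)[0] = 3
(x ⊛ y)[1] = 15
(x ⊛ y)[2] = 15
(x ⊛ y)[3] = 7
(x ⊛ y)[4] = 1
(x ⊛ y)[5] = 4

x ⊛ y = [3, 15, 15, 7, 1, 4]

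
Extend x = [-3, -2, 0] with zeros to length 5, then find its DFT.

Original 3-point DFT: [-5, -2.0000+1.7321i, -2.0000-1.7321i]
Zero-padded 5-point DFT provides frequency interpolation.

DFT_5([x, 0, ...]) = [-5, -3.6180+1.9021i, -1.3820+1.1756i, -1.3820-1.1756i, -3.6180-1.9021i]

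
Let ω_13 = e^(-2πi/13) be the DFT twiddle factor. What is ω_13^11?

ω_13^11 = e^(-2πi·11/13)
= cos(-2π·11/13) + i·sin(-2π·11/13)
= cos(-22π/13) + i·sin(-22π/13)

ω_13^11 = cos(-22π/13) + i·sin(-22π/13) = 0.5681+0.8230i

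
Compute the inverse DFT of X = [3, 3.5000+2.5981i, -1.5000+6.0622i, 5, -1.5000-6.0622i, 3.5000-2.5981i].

x[n] = (1/6) Σ(k=0 to 5) X[k] · e^(2πikn/6)

Computing each x[n]:
x[0] = 2
x[1] = -2
x[2] = 2
x[3] = -2
x[4] = 0
x[5] = 3

x = [2, -2, 2, -2, 0, 3]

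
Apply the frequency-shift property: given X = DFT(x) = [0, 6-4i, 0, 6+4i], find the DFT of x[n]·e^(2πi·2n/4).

Modulation property: DFT(ω_4^(-2n)·x[n]) = X[(k-2) mod 4], so circularly shift X by 2 positions.

X[k-2] = [0, 6+4i, 0, 6-4i]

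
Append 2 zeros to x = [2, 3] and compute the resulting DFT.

Original 2-point DFT: [5, -1]
Zero-padded 4-point DFT provides frequency interpolation.

DFT_4([x, 0, ...]) = [5, 2-3i, -1, 2+3i]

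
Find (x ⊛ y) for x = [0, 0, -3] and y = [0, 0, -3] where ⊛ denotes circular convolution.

(x ⊛ y)[n] = Σ(m=0 to 2) x[m] · y[(n-m) mod 3]

Computing each output sample:
(x ⊛ y)[0] = 0
(x ⊛ y)[1] = 9
(x ⊛ y)[2] = 0

x ⊛ y = [0, 9, 0]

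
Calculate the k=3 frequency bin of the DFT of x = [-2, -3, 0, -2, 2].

X[3] = Σ(n=0 to 4) x[n] · ω_5^(3n) where ω_5 = e^(-2πi/5)
= (-2)·ω_5^0 + (-3)·ω_5^3 + (0)·ω_5^6 + (-2)·ω_5^9 + (2)·ω_5^12

X[3] = -1.8090-4.8410i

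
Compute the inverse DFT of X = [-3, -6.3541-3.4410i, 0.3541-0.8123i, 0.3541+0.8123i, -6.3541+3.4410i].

x[n] = (1/5) Σ(k=0 to 4) X[k] · e^(2πikn/5)

Computing each x[n]:
x[0] = -3
x[1] = 0
x[2] = 2
x[3] = 1
x[4] = -3

x = [-3, 0, 2, 1, -3]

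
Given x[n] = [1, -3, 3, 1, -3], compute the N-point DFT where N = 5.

X[k] = Σ(n=0 to 4) x[n] · ω_5^(nk)
where ω_5 = e^(-2πi/5)

Computing each X[k]:
X[0] = -1
X[1] = -4.0902-1.1756i
X[2] = 7.0902+1.9021i
X[3] = 7.0902-1.9021i
X[4] = -4.0902+1.1756i

X = [-1, -4.0902-1.1756i, 7.0902+1.9021i, 7.0902-1.9021i, -4.0902+1.1756i]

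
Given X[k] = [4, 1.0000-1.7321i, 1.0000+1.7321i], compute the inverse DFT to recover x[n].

x[n] = (1/3) Σ(k=0 to 2) X[k] · e^(2πikn/3)

Computing each x[n]:
x[0] = 2
x[1] = 2
x[2] = 0

x = [2, 2, 0]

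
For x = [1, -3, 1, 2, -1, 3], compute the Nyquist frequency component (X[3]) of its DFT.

X[3] = Σ(n=0 to 5) x[n] · ω_6^(3n) where ω_6 = e^(-2πi/6)
= (1)·ω_6^0 + (-3)·ω_6^3 + (1)·ω_6^6 + (2)·ω_6^9 + (-1)·ω_6^12 + (3)·ω_6^15

X[3] = -1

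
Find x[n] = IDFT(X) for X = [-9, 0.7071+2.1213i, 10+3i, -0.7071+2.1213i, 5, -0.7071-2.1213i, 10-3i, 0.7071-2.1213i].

x[n] = (1/8) Σ(k=0 to 7) X[k] · e^(2πikn/8)

Computing each x[n]:
x[0] = 2
x[1] = -3
x[2] = -3
x[3] = -2
x[4] = 2
x[5] = -2
x[6] = -3
x[7] = 0

x = [2, -3, -3, -2, 2, -2, -3, 0]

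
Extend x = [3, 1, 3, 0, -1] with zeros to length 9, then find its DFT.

Original 5-point DFT: [6, 0.5729-3.6655i, 3.9271+1.6776i, 3.9271-1.6776i, 0.5729+3.6655i]
Zero-padded 9-point DFT provides frequency interpolation.

DFT_9([x, 0, ...]) = [6, 5.2267-3.2552i, -0.4115-2.6537i, 1.5000+2.5981i, 4.1848+0.6015i, 4.1848-0.6015i, 1.5000-2.5981i, -0.4115+2.6537i, 5.2267+3.2552i]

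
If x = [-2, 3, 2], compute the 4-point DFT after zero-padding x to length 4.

Original 3-point DFT: [3, -4.5000-0.8660i, -4.5000+0.8660i]
Zero-padded 4-point DFT provides frequency interpolation.

DFT_4([x, 0, ...]) = [3, -4-3i, -3, -4+3i]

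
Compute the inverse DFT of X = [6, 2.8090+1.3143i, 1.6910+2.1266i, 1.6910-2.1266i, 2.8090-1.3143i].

x[n] = (1/5) Σ(k=0 to 4) X[k] · e^(2πikn/5)

Computing each x[n]:
x[0] = 3
x[1] = 0
x[2] = 1
x[3] = 0
x[4] = 2

x = [3, 0, 1, 0, 2]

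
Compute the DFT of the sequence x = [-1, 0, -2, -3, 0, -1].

X[k] = Σ(n=0 to 5) x[n] · ω_6^(nk)
where ω_6 = e^(-2πi/6)

Computing each X[k]:
X[0] = -7
X[1] = 2.5000+0.8660i
X[2] = -2.5000-2.5981i
X[3] = 1
X[4] = -2.5000+2.5981i
X[5] = 2.5000-0.8660i

X = [-7, 2.5000+0.8660i, -2.5000-2.5981i, 1, -2.5000+2.5981i, 2.5000-0.8660i]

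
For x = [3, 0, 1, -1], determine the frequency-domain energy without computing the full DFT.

Parseval: Σ|x[n]|² = (1/N)Σ|X[k]|², so Σ|X[k]|² = N·Σ|x[n]|² = 4·11.0000

Σ|X[k]|² = N·Σ|x[n]|² = 4·11.0000 = 44.0000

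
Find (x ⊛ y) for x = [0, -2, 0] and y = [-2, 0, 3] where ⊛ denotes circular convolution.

(x ⊛ y)[n] = Σ(m=0 to 2) x[m] · y[(n-m) mod 3]

Computing each output sample:
(x ⊛ y)[0] = -6
(x ⊛ y)[1] = 4
(x ⊛ y)[2] = 0

x ⊛ y = [-6, 4, 0]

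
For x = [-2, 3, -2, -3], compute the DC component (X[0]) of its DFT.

X[0] = Σ(n=0 to 3) x[n] · ω_4^0 = Σ x[n]
= (-2) + (3) + (-2) + (-3)

X[0] = -4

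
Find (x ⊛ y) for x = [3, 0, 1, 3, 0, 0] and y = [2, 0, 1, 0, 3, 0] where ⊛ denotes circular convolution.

(x ⊛ y)[n] = Σ(m=0 to 5) x[m] · y[(n-m) mod 6]

Computing each output sample:
(x ⊛ y)[0] = 9
(x ⊛ y)[1] = 9
(x ⊛ y)[2] = 5
(x ⊛ y)[3] = 6
(x ⊛ y)[4] = 10
(x ⊛ y)[5] = 3

x ⊛ y = [9, 9, 5, 6, 10, 3]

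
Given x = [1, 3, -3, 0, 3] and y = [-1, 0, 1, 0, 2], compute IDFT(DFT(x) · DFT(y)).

(x ⊛ y)[n] = Σ(m=0 to 4) x[m] · y[(n-m) mod 5]

Computing each output sample:
(x ⊛ y)[0] = 5
(x ⊛ y)[1] = -6
(x ⊛ y)[2] = 4
(x ⊛ y)[3] = 9
(x ⊛ y)[4] = -4

x ⊛ y = [5, -6, 4, 9, -4]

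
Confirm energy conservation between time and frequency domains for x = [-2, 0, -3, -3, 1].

Time domain:
Σ|x[n]|² = |-2|² + |0|² + |-3|² + |-3|² + |1|² = 23.0000

Frequency domain:
(1/5)Σ|X[k]|² = (1/5)(|-7|² + |3.1631+0.9511i|² + |-4.6631+0.5878i|² + |-4.6631-0.5878i|² + |3.1631-0.9511i|²) = (1/5)·115.0000 = 23.0000

Both sides agree, confirming Parseval's theorem.

Σ|x[n]|² = (1/N)Σ|X[k]|² = 23.0000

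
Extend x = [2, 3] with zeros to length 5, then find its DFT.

Original 2-point DFT: [5, -1]
Zero-padded 5-point DFT provides frequency interpolation.

DFT_5([x, 0, ...]) = [5, 2.9271-2.8532i, -0.4271-1.7634i, -0.4271+1.7634i, 2.9271+2.8532i]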